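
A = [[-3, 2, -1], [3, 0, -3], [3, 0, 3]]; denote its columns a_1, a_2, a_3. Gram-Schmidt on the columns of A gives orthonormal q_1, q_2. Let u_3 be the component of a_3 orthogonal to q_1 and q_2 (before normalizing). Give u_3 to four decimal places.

u_3 = (0.0000, -3.0000, 3.0000)

a_1 = (-3, 3, 3); ‖a_1‖ = 5.1962, so q_1 = (-0.5774, 0.5774, 0.5774).
q_1·a_2 = (-0.5774)·2 + 0.5774·0 + 0.5774·0 = -1.1547.
u_2 = a_2 + 1.1547·q_1 = (1.3333, 0.6667, 0.6667).
‖u_2‖ = 1.6330, so q_2 = (0.8165, 0.4082, 0.4082).
q_1·a_3 = (-0.5774)·(-1) + 0.5774·(-3) + 0.5774·3 = 0.5774; q_2·a_3 = 0.8165·(-1) + 0.4082·(-3) + 0.4082·3 = -0.8165.
u_3 = a_3 − 0.5774·q_1 + 0.8165·q_2 = (0.0000, -3.0000, 3.0000).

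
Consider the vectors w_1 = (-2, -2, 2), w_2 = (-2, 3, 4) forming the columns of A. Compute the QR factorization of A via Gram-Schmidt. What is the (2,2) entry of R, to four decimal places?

r_{22} = 5.0990

w_1 = (-2, -2, 2); ‖w_1‖ = 3.4641, so e_1 = (-0.5774, -0.5774, 0.5774).
e_1·w_2 = (-0.5774)·(-2) + (-0.5774)·3 + 0.5774·4 = 1.7321.
u_2 = w_2 − 1.7321·e_1 = (-1.0000, 4.0000, 3.0000).
r_{22} = ‖u_2‖ = 5.0990.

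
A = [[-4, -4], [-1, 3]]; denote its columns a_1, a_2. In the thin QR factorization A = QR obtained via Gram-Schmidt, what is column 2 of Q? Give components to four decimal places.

a_1 = (-4, -1); ‖a_1‖ = 4.1231, so q_1 = (-0.9701, -0.2425).
q_1·a_2 = (-0.9701)·(-4) + (-0.2425)·3 = 3.1530.
u_2 = a_2 − 3.1530·q_1 = (-0.9412, 3.7647).
‖u_2‖ = 3.8806, so q_2 = (-0.2425, 0.9701).

q_2 = (-0.2425, 0.9701)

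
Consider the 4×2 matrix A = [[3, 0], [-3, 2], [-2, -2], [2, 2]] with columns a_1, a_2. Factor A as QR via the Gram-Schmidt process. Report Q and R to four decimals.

Q = [[0.5883, -0.0670], [-0.5883, 0.6481], [-0.3922, -0.5364], [0.3922, 0.5364]], R = [[5.0990, 0.3922], [0.0000, 3.4418]]

a_1 = (3, -3, -2, 2); ‖a_1‖ = 5.0990, so e_1 = (0.5883, -0.5883, -0.3922, 0.3922).
e_1·a_2 = 0.5883·0 + (-0.5883)·2 + (-0.3922)·(-2) + 0.3922·2 = 0.3922.
u_2 = a_2 − 0.3922·e_1 = (-0.2308, 2.2308, -1.8462, 1.8462).
‖u_2‖ = 3.4418, so e_2 = (-0.0670, 0.6481, -0.5364, 0.5364).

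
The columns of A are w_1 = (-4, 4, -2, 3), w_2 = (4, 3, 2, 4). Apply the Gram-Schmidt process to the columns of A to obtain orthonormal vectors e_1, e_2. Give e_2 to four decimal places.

e_2 = (0.6519, 0.3958, 0.3259, 0.5587)

e_1 = w_1/‖w_1‖ = (-4, 4, -2, 3)/6.7082 = (-0.5963, 0.5963, -0.2981, 0.4472).
r_{12} = e_1·w_2 = 0.5963.
u_2 = w_2 − 0.5963·e_1 = (4.3556, 2.6444, 2.1778, 3.7333).
‖u_2‖ = 6.6816, so e_2 = (0.6519, 0.3958, 0.3259, 0.5587).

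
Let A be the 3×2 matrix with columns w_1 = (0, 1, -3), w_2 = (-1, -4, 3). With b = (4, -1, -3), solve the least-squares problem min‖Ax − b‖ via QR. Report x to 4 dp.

x = (1.0000, 0.1538)

e_1 = w_1/‖w_1‖ = (0, 1, -3)/3.1623 = (0.0000, 0.3162, -0.9487).
r_{12} = e_1·w_2 = -4.1110.
u_2 = w_2 + 4.1110·e_1 = (-1.0000, -2.7000, -0.9000).
‖u_2‖ = 3.0166, so e_2 = (-0.3315, -0.8950, -0.2983).
Qᵀb = (2.5298, 0.4641).
Back-substitute: x_2 = 0.4641/3.0166 = 0.1538.
x_1 = (2.5298 + 4.1110·0.1538)/3.1623 = 1.0000.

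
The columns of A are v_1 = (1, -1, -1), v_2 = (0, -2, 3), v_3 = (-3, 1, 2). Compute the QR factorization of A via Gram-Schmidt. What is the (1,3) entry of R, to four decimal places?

e_1 = v_1/‖v_1‖ = (1, -1, -1)/1.7321 = (0.5774, -0.5774, -0.5774).
r_{13} = e_1·v_3 = -3.4641.

r_{13} = -3.4641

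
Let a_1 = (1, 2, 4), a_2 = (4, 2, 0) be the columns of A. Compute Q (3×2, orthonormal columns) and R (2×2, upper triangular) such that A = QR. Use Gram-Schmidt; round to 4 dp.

Q = [[0.2182, 0.8790], [0.4364, 0.3007], [0.8729, -0.3701]], R = [[4.5826, 1.7457], [0.0000, 4.1173]]

a_1 = (1, 2, 4); ‖a_1‖ = 4.5826, so e_1 = (0.2182, 0.4364, 0.8729).
e_1·a_2 = 0.2182·4 + 0.4364·2 + 0.8729·0 = 1.7457.
u_2 = a_2 − 1.7457·e_1 = (3.6190, 1.2381, -1.5238).
‖u_2‖ = 4.1173, so e_2 = (0.8790, 0.3007, -0.3701).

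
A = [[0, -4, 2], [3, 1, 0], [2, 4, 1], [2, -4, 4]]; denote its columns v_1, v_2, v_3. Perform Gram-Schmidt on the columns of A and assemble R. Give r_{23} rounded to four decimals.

v_1 = (0, 3, 2, 2); ‖v_1‖ = 4.1231, so q_1 = (0.0000, 0.7276, 0.4851, 0.4851).
q_1·v_2 = 0.0000·(-4) + 0.7276·1 + 0.4851·4 + 0.4851·(-4) = 0.7276.
u_2 = v_2 − 0.7276·q_1 = (-4.0000, 0.4706, 3.6471, -4.3529).
‖u_2‖ = 6.9621, so q_2 = (-0.5745, 0.0676, 0.5238, -0.6252).
r_{23} = q_2·v_3 = -3.1262.

r_{23} = -3.1262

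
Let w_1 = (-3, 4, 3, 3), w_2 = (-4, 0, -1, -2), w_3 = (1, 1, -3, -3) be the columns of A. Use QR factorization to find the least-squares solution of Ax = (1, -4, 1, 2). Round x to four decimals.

x = (-0.6952, -0.0486, -1.1788)

q_1 = w_1/‖w_1‖ = (-3, 4, 3, 3)/6.5574 = (-0.4575, 0.6100, 0.4575, 0.4575).
r_{12} = q_1·w_2 = 0.4575.
u_2 = w_2 − 0.4575·q_1 = (-3.7907, -0.2791, -1.2093, -2.2093).
‖u_2‖ = 4.5597, so q_2 = (-0.8314, -0.0612, -0.2652, -0.4845).
r_{13} = q_1·w_3 = -2.5925; r_{23} = q_2·w_3 = 1.3567.
u_3 = w_3 + 2.5925·q_1 − 1.3567·q_2 = (0.9418, 2.6644, -1.4541, -1.1566).
‖u_3‖ = 3.3821, so q_3 = (0.2785, 0.7878, -0.4300, -0.3420).
Qᵀb = (-1.5250, -1.8208, -3.9867).
Back-substitute: x_3 = -3.9867/3.3821 = -1.1788.
x_2 = (-1.8208 − 1.3567·(-1.1788))/4.5597 = -0.0486.
x_1 = (-1.5250 − 0.4575·(-0.0486) + 2.5925·(-1.1788))/6.5574 = -0.6952.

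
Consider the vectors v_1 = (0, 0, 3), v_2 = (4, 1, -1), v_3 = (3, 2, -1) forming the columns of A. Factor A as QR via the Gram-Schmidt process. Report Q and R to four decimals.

Q = [[0.0000, 0.9701, -0.2425], [0.0000, 0.2425, 0.9701], [1.0000, 0.0000, 0.0000]], R = [[3.0000, -1.0000, -1.0000], [0.0000, 4.1231, 3.3955], [0.0000, 0.0000, 1.2127]]

v_1 = (0, 0, 3); ‖v_1‖ = 3.0000, so q_1 = (0.0000, 0.0000, 1.0000).
q_1·v_2 = 0.0000·4 + 0.0000·1 + 1.0000·(-1) = -1.0000.
u_2 = v_2 + 1.0000·q_1 = (4.0000, 1.0000, 0.0000).
‖u_2‖ = 4.1231, so q_2 = (0.9701, 0.2425, 0.0000).
q_1·v_3 = 0.0000·3 + 0.0000·2 + 1.0000·(-1) = -1.0000; q_2·v_3 = 0.9701·3 + 0.2425·2 + 0.0000·(-1) = 3.3955.
u_3 = v_3 + 1.0000·q_1 − 3.3955·q_2 = (-0.2941, 1.1765, 0.0000).
‖u_3‖ = 1.2127, so q_3 = (-0.2425, 0.9701, 0.0000).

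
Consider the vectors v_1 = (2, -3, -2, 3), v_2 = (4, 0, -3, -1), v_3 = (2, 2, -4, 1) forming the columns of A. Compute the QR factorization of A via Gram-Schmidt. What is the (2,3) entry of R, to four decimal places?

r_{23} = 3.2882

v_1 = (2, -3, -2, 3); ‖v_1‖ = 5.0990, so q_1 = (0.3922, -0.5883, -0.3922, 0.5883).
q_1·v_2 = 0.3922·4 + (-0.5883)·0 + (-0.3922)·(-3) + 0.5883·(-1) = 2.1573.
u_2 = v_2 − 2.1573·q_1 = (3.1538, 1.2692, -2.1538, -2.2692).
‖u_2‖ = 4.6202, so q_2 = (0.6826, 0.2747, -0.4662, -0.4912).
r_{23} = q_2·v_3 = 3.2882.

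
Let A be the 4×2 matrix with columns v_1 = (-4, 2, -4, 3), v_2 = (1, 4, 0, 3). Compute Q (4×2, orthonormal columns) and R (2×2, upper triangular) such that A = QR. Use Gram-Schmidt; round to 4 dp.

q_1 = v_1/‖v_1‖ = (-4, 2, -4, 3)/6.7082 = (-0.5963, 0.2981, -0.5963, 0.4472).
r_{12} = q_1·v_2 = 1.9379.
u_2 = v_2 − 1.9379·q_1 = (2.1556, 3.4222, 1.1556, 2.1333).
‖u_2‖ = 4.7164, so q_2 = (0.4570, 0.7256, 0.2450, 0.4523).

Q = [[-0.5963, 0.4570], [0.2981, 0.7256], [-0.5963, 0.2450], [0.4472, 0.4523]], R = [[6.7082, 1.9379], [0.0000, 4.7164]]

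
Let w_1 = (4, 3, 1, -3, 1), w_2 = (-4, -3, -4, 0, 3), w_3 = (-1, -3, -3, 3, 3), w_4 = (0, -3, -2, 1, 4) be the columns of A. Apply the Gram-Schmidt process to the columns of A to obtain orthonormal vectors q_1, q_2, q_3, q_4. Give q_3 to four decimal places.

w_1 = (4, 3, 1, -3, 1); ‖w_1‖ = 6.0000, so q_1 = (0.6667, 0.5000, 0.1667, -0.5000, 0.1667).
q_1·w_2 = 0.6667·(-4) + 0.5000·(-3) + 0.1667·(-4) + (-0.5000)·0 + 0.1667·3 = -4.3333.
u_2 = w_2 + 4.3333·q_1 = (-1.1111, -0.8333, -3.2778, -2.1667, 3.7222).
‖u_2‖ = 5.5877, so q_2 = (-0.1988, -0.1491, -0.5866, -0.3878, 0.6661).
q_1·w_3 = 0.6667·(-1) + 0.5000·(-3) + 0.1667·(-3) + (-0.5000)·3 + 0.1667·3 = -3.6667; q_2·w_3 = (-0.1988)·(-1) + (-0.1491)·(-3) + (-0.5866)·(-3) + (-0.3878)·3 + 0.6661·3 = 3.2413.
u_3 = w_3 + 3.6667·q_1 − 3.2413·q_2 = (2.0890, -0.6833, -0.4875, 2.4235, 1.4520).
‖u_3‖ = 3.6125, so q_3 = (0.5783, -0.1891, -0.1350, 0.6709, 0.4019).

q_3 = (0.5783, -0.1891, -0.1350, 0.6709, 0.4019)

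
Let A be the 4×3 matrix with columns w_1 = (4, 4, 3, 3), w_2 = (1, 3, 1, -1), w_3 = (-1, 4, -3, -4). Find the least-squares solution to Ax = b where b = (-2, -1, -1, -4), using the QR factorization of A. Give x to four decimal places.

w_1 = (4, 4, 3, 3); ‖w_1‖ = 7.0711, so e_1 = (0.5657, 0.5657, 0.4243, 0.4243).
e_1·w_2 = 0.5657·1 + 0.5657·3 + 0.4243·1 + 0.4243·(-1) = 2.2627.
u_2 = w_2 − 2.2627·e_1 = (-0.2800, 1.7200, 0.0400, -1.9600).
‖u_2‖ = 2.6230, so e_2 = (-0.1067, 0.6557, 0.0152, -0.7472).
e_1·w_3 = 0.5657·(-1) + 0.5657·4 + 0.4243·(-3) + 0.4243·(-4) = -1.2728; e_2·w_3 = (-0.1067)·(-1) + 0.6557·4 + 0.0152·(-3) + (-0.7472)·(-4) = 5.6729.
u_3 = w_3 + 1.2728·e_1 − 5.6729·e_2 = (0.3256, 1.0000, -2.5465, 0.7791).
‖u_3‖ = 2.8632, so e_3 = (0.1137, 0.3493, -0.8894, 0.2721).
Qᵀb = (-3.8184, 2.5315, -0.7757).
Back-substitute: x_3 = -0.7757/2.8632 = -0.2709.
x_2 = (2.5315 − 5.6729·(-0.2709))/2.6230 = 1.5511.
x_1 = (-3.8184 − 2.2627·1.5511 + 1.2728·(-0.2709))/7.0711 = -1.0851.

x = (-1.0851, 1.5511, -0.2709)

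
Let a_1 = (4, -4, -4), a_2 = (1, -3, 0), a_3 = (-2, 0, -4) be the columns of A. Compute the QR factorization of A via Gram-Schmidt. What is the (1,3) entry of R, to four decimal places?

r_{13} = 1.1547

e_1 = a_1/‖a_1‖ = (4, -4, -4)/6.9282 = (0.5774, -0.5774, -0.5774).
r_{13} = e_1·a_3 = 1.1547.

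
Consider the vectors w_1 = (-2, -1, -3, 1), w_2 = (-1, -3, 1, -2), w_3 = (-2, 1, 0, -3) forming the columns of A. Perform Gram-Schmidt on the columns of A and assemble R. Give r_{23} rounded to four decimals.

e_1 = w_1/‖w_1‖ = (-2, -1, -3, 1)/3.8730 = (-0.5164, -0.2582, -0.7746, 0.2582).
r_{12} = e_1·w_2 = 0.0000.
u_2 = w_2 + 0.0000·e_1 = (-1.0000, -3.0000, 1.0000, -2.0000).
‖u_2‖ = 3.8730, so e_2 = (-0.2582, -0.7746, 0.2582, -0.5164).
r_{23} = e_2·w_3 = 1.2910.

r_{23} = 1.2910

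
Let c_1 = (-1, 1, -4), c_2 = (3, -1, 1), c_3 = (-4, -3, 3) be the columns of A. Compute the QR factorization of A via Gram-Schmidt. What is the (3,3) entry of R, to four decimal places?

r_{33} = 3.3691

c_1 = (-1, 1, -4); ‖c_1‖ = 4.2426, so q_1 = (-0.2357, 0.2357, -0.9428).
q_1·c_2 = (-0.2357)·3 + 0.2357·(-1) + (-0.9428)·1 = -1.8856.
u_2 = c_2 + 1.8856·q_1 = (2.5556, -0.5556, -0.7778).
‖u_2‖ = 2.7285, so q_2 = (0.9366, -0.2036, -0.2851).
q_1·c_3 = (-0.2357)·(-4) + 0.2357·(-3) + (-0.9428)·3 = -2.5927; q_2·c_3 = 0.9366·(-4) + (-0.2036)·(-3) + (-0.2851)·3 = -3.9909.
u_3 = c_3 + 2.5927·q_1 + 3.9909·q_2 = (-0.8731, -3.2015, -0.5821).
r_{33} = ‖u_3‖ = 3.3691.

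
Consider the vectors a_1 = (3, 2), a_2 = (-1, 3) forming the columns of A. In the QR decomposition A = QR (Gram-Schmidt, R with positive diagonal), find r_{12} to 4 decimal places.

a_1 = (3, 2); ‖a_1‖ = 3.6056, so e_1 = (0.8321, 0.5547).
r_{12} = e_1·a_2 = 0.8321.

r_{12} = 0.8321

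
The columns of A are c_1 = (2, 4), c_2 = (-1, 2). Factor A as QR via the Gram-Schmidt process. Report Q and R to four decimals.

e_1 = c_1/‖c_1‖ = (2, 4)/4.4721 = (0.4472, 0.8944).
r_{12} = e_1·c_2 = 1.3416.
u_2 = c_2 − 1.3416·e_1 = (-1.6000, 0.8000).
‖u_2‖ = 1.7889, so e_2 = (-0.8944, 0.4472).

Q = [[0.4472, -0.8944], [0.8944, 0.4472]], R = [[4.4721, 1.3416], [0.0000, 1.7889]]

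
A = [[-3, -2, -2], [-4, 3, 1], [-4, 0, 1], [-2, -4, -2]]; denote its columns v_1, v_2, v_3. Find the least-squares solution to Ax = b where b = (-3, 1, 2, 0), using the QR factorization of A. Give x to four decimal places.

v_1 = (-3, -4, -4, -2); ‖v_1‖ = 6.7082, so e_1 = (-0.4472, -0.5963, -0.5963, -0.2981).
e_1·v_2 = (-0.4472)·(-2) + (-0.5963)·3 + (-0.5963)·0 + (-0.2981)·(-4) = 0.2981.
u_2 = v_2 − 0.2981·e_1 = (-1.8667, 3.1778, 0.1778, -3.9111).
‖u_2‖ = 5.3769, so e_2 = (-0.3472, 0.5910, 0.0331, -0.7274).
e_1·v_3 = (-0.4472)·(-2) + (-0.5963)·1 + (-0.5963)·1 + (-0.2981)·(-2) = 0.2981; e_2·v_3 = (-0.3472)·(-2) + 0.5910·1 + 0.0331·1 + (-0.7274)·(-2) = 2.7732.
u_3 = v_3 − 0.2981·e_1 − 2.7732·e_2 = (-0.9039, -0.4612, 1.0861, 0.1061).
‖u_3‖ = 1.4902, so e_3 = (-0.6066, -0.3095, 0.7288, 0.0712).
Qᵀb = (-0.4472, 1.6986, 2.9680).
Back-substitute: x_3 = 2.9680/1.4902 = 1.9917.
x_2 = (1.6986 − 2.7732·1.9917)/5.3769 = -0.7113.
x_1 = (-0.4472 − 0.2981·(-0.7113) − 0.2981·1.9917)/6.7082 = -0.1236.

x = (-0.1236, -0.7113, 1.9917)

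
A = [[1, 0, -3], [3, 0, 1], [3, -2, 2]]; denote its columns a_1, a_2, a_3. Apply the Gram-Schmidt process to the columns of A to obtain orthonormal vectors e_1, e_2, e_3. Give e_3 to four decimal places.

e_3 = (-0.9487, 0.3162, 0.0000)

a_1 = (1, 3, 3); ‖a_1‖ = 4.3589, so e_1 = (0.2294, 0.6882, 0.6882).
e_1·a_2 = 0.2294·0 + 0.6882·0 + 0.6882·(-2) = -1.3765.
u_2 = a_2 + 1.3765·e_1 = (0.3158, 0.9474, -1.0526).
‖u_2‖ = 1.4510, so e_2 = (0.2176, 0.6529, -0.7255).
e_1·a_3 = 0.2294·(-3) + 0.6882·1 + 0.6882·2 = 1.3765; e_2·a_3 = 0.2176·(-3) + 0.6529·1 + (-0.7255)·2 = -1.4510.
u_3 = a_3 − 1.3765·e_1 + 1.4510·e_2 = (-3.0000, 1.0000, 0.0000).
‖u_3‖ = 3.1623, so e_3 = (-0.9487, 0.3162, 0.0000).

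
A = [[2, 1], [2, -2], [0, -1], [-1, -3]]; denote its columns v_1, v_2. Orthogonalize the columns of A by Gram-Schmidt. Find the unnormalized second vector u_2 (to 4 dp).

u_2 = (0.7778, -2.2222, -1.0000, -2.8889)

v_1 = (2, 2, 0, -1); ‖v_1‖ = 3.0000, so e_1 = (0.6667, 0.6667, 0.0000, -0.3333).
e_1·v_2 = 0.6667·1 + 0.6667·(-2) + 0.0000·(-1) + (-0.3333)·(-3) = 0.3333.
u_2 = v_2 − 0.3333·e_1 = (0.7778, -2.2222, -1.0000, -2.8889).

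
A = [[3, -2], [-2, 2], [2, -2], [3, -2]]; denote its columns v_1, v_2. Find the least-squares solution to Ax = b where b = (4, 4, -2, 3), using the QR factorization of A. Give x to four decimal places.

v_1 = (3, -2, 2, 3); ‖v_1‖ = 5.0990, so e_1 = (0.5883, -0.3922, 0.3922, 0.5883).
e_1·v_2 = 0.5883·(-2) + (-0.3922)·2 + 0.3922·(-2) + 0.5883·(-2) = -3.9223.
u_2 = v_2 + 3.9223·e_1 = (0.3077, 0.4615, -0.4615, 0.3077).
‖u_2‖ = 0.7845, so e_2 = (0.3922, 0.5883, -0.5883, 0.3922).
Qᵀb = (1.7650, 6.2757).
Back-substitute: x_2 = 6.2757/0.7845 = 8.0000.
x_1 = (1.7650 + 3.9223·8.0000)/5.0990 = 6.5000.

x = (6.5000, 8.0000)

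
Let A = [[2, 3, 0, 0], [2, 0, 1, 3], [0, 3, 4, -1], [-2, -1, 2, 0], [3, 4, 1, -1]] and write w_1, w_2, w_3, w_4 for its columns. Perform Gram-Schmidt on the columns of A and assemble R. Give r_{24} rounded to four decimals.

e_1 = w_1/‖w_1‖ = (2, 2, 0, -2, 3)/4.5826 = (0.4364, 0.4364, 0.0000, -0.4364, 0.6547).
r_{12} = e_1·w_2 = 4.3644.
u_2 = w_2 − 4.3644·e_1 = (1.0952, -1.9048, 3.0000, 0.9048, 1.1429).
‖u_2‖ = 3.9940, so e_2 = (0.2742, -0.4769, 0.7511, 0.2265, 0.2861).
r_{24} = e_2·w_4 = -2.4680.

r_{24} = -2.4680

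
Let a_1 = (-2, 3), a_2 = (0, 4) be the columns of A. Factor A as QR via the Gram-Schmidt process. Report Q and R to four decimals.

Q = [[-0.5547, 0.8321], [0.8321, 0.5547]], R = [[3.6056, 3.3282], [0.0000, 2.2188]]

a_1 = (-2, 3); ‖a_1‖ = 3.6056, so q_1 = (-0.5547, 0.8321).
q_1·a_2 = (-0.5547)·0 + 0.8321·4 = 3.3282.
u_2 = a_2 − 3.3282·q_1 = (1.8462, 1.2308).
‖u_2‖ = 2.2188, so q_2 = (0.8321, 0.5547).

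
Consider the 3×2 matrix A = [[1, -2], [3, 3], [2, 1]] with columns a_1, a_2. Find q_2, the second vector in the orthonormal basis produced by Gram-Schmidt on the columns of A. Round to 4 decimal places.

q_1 = a_1/‖a_1‖ = (1, 3, 2)/3.7417 = (0.2673, 0.8018, 0.5345).
r_{12} = q_1·a_2 = 2.4054.
u_2 = a_2 − 2.4054·q_1 = (-2.6429, 1.0714, -0.2857).
‖u_2‖ = 2.8661, so q_2 = (-0.9221, 0.3738, -0.0997).

q_2 = (-0.9221, 0.3738, -0.0997)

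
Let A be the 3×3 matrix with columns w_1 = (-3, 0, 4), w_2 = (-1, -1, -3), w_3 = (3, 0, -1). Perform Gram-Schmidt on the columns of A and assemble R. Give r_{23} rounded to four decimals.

q_1 = w_1/‖w_1‖ = (-3, 0, 4)/5.0000 = (-0.6000, 0.0000, 0.8000).
r_{12} = q_1·w_2 = -1.8000.
u_2 = w_2 + 1.8000·q_1 = (-2.0800, -1.0000, -1.5600).
‖u_2‖ = 2.7857, so q_2 = (-0.7467, -0.3590, -0.5600).
r_{23} = q_2·w_3 = -1.6800.

r_{23} = -1.6800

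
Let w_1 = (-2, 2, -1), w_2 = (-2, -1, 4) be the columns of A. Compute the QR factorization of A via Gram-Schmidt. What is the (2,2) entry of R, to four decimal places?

q_1 = w_1/‖w_1‖ = (-2, 2, -1)/3.0000 = (-0.6667, 0.6667, -0.3333).
r_{12} = q_1·w_2 = -0.6667.
u_2 = w_2 + 0.6667·q_1 = (-2.4444, -0.5556, 3.7778).
r_{22} = ‖u_2‖ = 4.5338.

r_{22} = 4.5338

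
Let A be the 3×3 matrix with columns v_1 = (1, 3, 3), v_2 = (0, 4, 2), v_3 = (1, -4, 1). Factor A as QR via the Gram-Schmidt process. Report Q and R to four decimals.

v_1 = (1, 3, 3); ‖v_1‖ = 4.3589, so e_1 = (0.2294, 0.6882, 0.6882).
e_1·v_2 = 0.2294·0 + 0.6882·4 + 0.6882·2 = 4.1295.
u_2 = v_2 − 4.1295·e_1 = (-0.9474, 1.1579, -0.8421).
‖u_2‖ = 1.7168, so e_2 = (-0.5518, 0.6745, -0.4905).
e_1·v_3 = 0.2294·1 + 0.6882·(-4) + 0.6882·1 = -1.8353; e_2·v_3 = (-0.5518)·1 + 0.6745·(-4) + (-0.4905)·1 = -3.7401.
u_3 = v_3 + 1.8353·e_1 + 3.7401·e_2 = (-0.6429, -0.2143, 0.4286).
‖u_3‖ = 0.8018, so e_3 = (-0.8018, -0.2673, 0.5345).

Q = [[0.2294, -0.5518, -0.8018], [0.6882, 0.6745, -0.2673], [0.6882, -0.4905, 0.5345]], R = [[4.3589, 4.1295, -1.8353], [0.0000, 1.7168, -3.7401], [0.0000, 0.0000, 0.8018]]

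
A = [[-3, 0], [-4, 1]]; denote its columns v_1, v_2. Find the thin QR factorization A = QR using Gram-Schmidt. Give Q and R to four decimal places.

e_1 = v_1/‖v_1‖ = (-3, -4)/5.0000 = (-0.6000, -0.8000).
r_{12} = e_1·v_2 = -0.8000.
u_2 = v_2 + 0.8000·e_1 = (-0.4800, 0.3600).
‖u_2‖ = 0.6000, so e_2 = (-0.8000, 0.6000).

Q = [[-0.6000, -0.8000], [-0.8000, 0.6000]], R = [[5.0000, -0.8000], [0.0000, 0.6000]]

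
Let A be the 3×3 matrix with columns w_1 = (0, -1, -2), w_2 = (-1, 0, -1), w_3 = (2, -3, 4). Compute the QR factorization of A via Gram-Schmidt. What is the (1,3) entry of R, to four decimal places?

r_{13} = -2.2361

w_1 = (0, -1, -2); ‖w_1‖ = 2.2361, so e_1 = (0.0000, -0.4472, -0.8944).
r_{13} = e_1·w_3 = -2.2361.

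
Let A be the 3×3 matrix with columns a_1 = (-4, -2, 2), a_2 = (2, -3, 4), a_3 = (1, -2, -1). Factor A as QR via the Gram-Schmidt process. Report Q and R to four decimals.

Q = [[-0.8165, 0.5721, 0.0778], [-0.4082, -0.4767, -0.7785], [0.4082, 0.6674, -0.6228]], R = [[4.8990, 1.2247, -0.4082], [0.0000, 5.2440, 0.8581], [0.0000, 0.0000, 2.2576]]

a_1 = (-4, -2, 2); ‖a_1‖ = 4.8990, so e_1 = (-0.8165, -0.4082, 0.4082).
e_1·a_2 = (-0.8165)·2 + (-0.4082)·(-3) + 0.4082·4 = 1.2247.
u_2 = a_2 − 1.2247·e_1 = (3.0000, -2.5000, 3.5000).
‖u_2‖ = 5.2440, so e_2 = (0.5721, -0.4767, 0.6674).
e_1·a_3 = (-0.8165)·1 + (-0.4082)·(-2) + 0.4082·(-1) = -0.4082; e_2·a_3 = 0.5721·1 + (-0.4767)·(-2) + 0.6674·(-1) = 0.8581.
u_3 = a_3 + 0.4082·e_1 − 0.8581·e_2 = (0.1758, -1.7576, -1.4061).
‖u_3‖ = 2.2576, so e_3 = (0.0778, -0.7785, -0.6228).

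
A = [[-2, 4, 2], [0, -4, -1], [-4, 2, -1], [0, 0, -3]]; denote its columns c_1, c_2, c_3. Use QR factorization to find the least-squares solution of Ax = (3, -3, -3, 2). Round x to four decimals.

c_1 = (-2, 0, -4, 0); ‖c_1‖ = 4.4721, so e_1 = (-0.4472, 0.0000, -0.8944, 0.0000).
e_1·c_2 = (-0.4472)·4 + 0.0000·(-4) + (-0.8944)·2 + 0.0000·0 = -3.5777.
u_2 = c_2 + 3.5777·e_1 = (2.4000, -4.0000, -1.2000, 0.0000).
‖u_2‖ = 4.8166, so e_2 = (0.4983, -0.8305, -0.2491, 0.0000).
e_1·c_3 = (-0.4472)·2 + 0.0000·(-1) + (-0.8944)·(-1) + 0.0000·(-3) = 0.0000; e_2·c_3 = 0.4983·2 + (-0.8305)·(-1) + (-0.2491)·(-1) + 0.0000·(-3) = 2.0761.
u_3 = c_3 + 0.0000·e_1 − 2.0761·e_2 = (0.9655, 0.7241, -0.4828, -3.0000).
‖u_3‖ = 3.2695, so e_3 = (0.2953, 0.2215, -0.1477, -0.9176).
Qᵀb = (1.3416, 4.7336, -1.1707).
Back-substitute: x_3 = -1.1707/3.2695 = -0.3581.
x_2 = (4.7336 − 2.0761·(-0.3581))/4.8166 = 1.1371.
x_1 = (1.3416 + 3.5777·1.1371 + 0.0000·(-0.3581))/4.4721 = 1.2097.

x = (1.2097, 1.1371, -0.3581)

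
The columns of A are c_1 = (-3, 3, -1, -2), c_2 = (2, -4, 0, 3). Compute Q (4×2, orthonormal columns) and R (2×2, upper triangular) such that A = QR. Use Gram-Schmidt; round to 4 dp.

c_1 = (-3, 3, -1, -2); ‖c_1‖ = 4.7958, so q_1 = (-0.6255, 0.6255, -0.2085, -0.4170).
q_1·c_2 = (-0.6255)·2 + 0.6255·(-4) + (-0.2085)·0 + (-0.4170)·3 = -5.0043.
u_2 = c_2 + 5.0043·q_1 = (-1.1304, -0.8696, -1.0435, 0.9130).
‖u_2‖ = 1.9891, so q_2 = (-0.5683, -0.4372, -0.5246, 0.4590).

Q = [[-0.6255, -0.5683], [0.6255, -0.4372], [-0.2085, -0.5246], [-0.4170, 0.4590]], R = [[4.7958, -5.0043], [0.0000, 1.9891]]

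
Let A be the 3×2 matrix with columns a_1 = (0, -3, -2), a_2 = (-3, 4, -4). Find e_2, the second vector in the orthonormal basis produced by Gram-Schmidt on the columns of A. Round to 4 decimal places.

e_2 = (-0.4757, 0.4879, -0.7319)

a_1 = (0, -3, -2); ‖a_1‖ = 3.6056, so e_1 = (0.0000, -0.8321, -0.5547).
e_1·a_2 = 0.0000·(-3) + (-0.8321)·4 + (-0.5547)·(-4) = -1.1094.
u_2 = a_2 + 1.1094·e_1 = (-3.0000, 3.0769, -4.6154).
‖u_2‖ = 6.3063, so e_2 = (-0.4757, 0.4879, -0.7319).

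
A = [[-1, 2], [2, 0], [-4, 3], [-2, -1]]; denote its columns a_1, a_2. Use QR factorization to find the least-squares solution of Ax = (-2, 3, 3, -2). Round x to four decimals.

q_1 = a_1/‖a_1‖ = (-1, 2, -4, -2)/5.0000 = (-0.2000, 0.4000, -0.8000, -0.4000).
r_{12} = q_1·a_2 = -2.4000.
u_2 = a_2 + 2.4000·q_1 = (1.5200, 0.9600, 1.0800, -1.9600).
‖u_2‖ = 2.8705, so q_2 = (0.5295, 0.3344, 0.3762, -0.6828).
Qᵀb = (0.0000, 2.4386).
Back-substitute: x_2 = 2.4386/2.8705 = 0.8495.
x_1 = (0.0000 + 2.4000·0.8495)/5.0000 = 0.4078.

x = (0.4078, 0.8495)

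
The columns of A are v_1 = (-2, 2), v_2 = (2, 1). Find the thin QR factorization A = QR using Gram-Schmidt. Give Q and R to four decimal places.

q_1 = v_1/‖v_1‖ = (-2, 2)/2.8284 = (-0.7071, 0.7071).
r_{12} = q_1·v_2 = -0.7071.
u_2 = v_2 + 0.7071·q_1 = (1.5000, 1.5000).
‖u_2‖ = 2.1213, so q_2 = (0.7071, 0.7071).

Q = [[-0.7071, 0.7071], [0.7071, 0.7071]], R = [[2.8284, -0.7071], [0.0000, 2.1213]]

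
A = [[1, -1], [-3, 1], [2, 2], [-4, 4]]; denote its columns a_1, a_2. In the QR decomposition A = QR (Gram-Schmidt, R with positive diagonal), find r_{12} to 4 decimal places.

r_{12} = -2.9212

a_1 = (1, -3, 2, -4); ‖a_1‖ = 5.4772, so e_1 = (0.1826, -0.5477, 0.3651, -0.7303).
r_{12} = e_1·a_2 = -2.9212.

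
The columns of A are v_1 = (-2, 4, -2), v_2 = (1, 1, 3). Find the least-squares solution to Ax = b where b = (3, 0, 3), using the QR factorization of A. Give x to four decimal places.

x = (-0.3387, 0.9677)

q_1 = v_1/‖v_1‖ = (-2, 4, -2)/4.8990 = (-0.4082, 0.8165, -0.4082).
r_{12} = q_1·v_2 = -0.8165.
u_2 = v_2 + 0.8165·q_1 = (0.6667, 1.6667, 2.6667).
‖u_2‖ = 3.2146, so q_2 = (0.2074, 0.5185, 0.8296).
Qᵀb = (-2.4495, 3.1109).
Back-substitute: x_2 = 3.1109/3.2146 = 0.9677.
x_1 = (-2.4495 + 0.8165·0.9677)/4.8990 = -0.3387.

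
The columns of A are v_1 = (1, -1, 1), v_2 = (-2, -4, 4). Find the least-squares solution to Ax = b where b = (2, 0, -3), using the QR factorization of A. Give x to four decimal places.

x = (0.8333, -0.5833)

v_1 = (1, -1, 1); ‖v_1‖ = 1.7321, so e_1 = (0.5774, -0.5774, 0.5774).
e_1·v_2 = 0.5774·(-2) + (-0.5774)·(-4) + 0.5774·4 = 3.4641.
u_2 = v_2 − 3.4641·e_1 = (-4.0000, -2.0000, 2.0000).
‖u_2‖ = 4.8990, so e_2 = (-0.8165, -0.4082, 0.4082).
Qᵀb = (-0.5774, -2.8577).
Back-substitute: x_2 = -2.8577/4.8990 = -0.5833.
x_1 = (-0.5774 − 3.4641·(-0.5833))/1.7321 = 0.8333.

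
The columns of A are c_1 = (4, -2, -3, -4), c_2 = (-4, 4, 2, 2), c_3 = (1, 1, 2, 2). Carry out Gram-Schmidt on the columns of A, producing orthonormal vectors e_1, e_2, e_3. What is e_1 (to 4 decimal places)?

e_1 = (0.5963, -0.2981, -0.4472, -0.5963)

c_1 = (4, -2, -3, -4); ‖c_1‖ = 6.7082, so e_1 = (0.5963, -0.2981, -0.4472, -0.5963).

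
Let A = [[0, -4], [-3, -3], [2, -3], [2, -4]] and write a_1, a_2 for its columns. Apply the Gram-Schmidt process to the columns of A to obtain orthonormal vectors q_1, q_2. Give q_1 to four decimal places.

q_1 = (0.0000, -0.7276, 0.4851, 0.4851)

q_1 = a_1/‖a_1‖ = (0, -3, 2, 2)/4.1231 = (0.0000, -0.7276, 0.4851, 0.4851).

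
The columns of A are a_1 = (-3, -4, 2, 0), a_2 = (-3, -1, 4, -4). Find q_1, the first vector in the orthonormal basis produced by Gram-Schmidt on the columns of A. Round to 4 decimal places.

a_1 = (-3, -4, 2, 0); ‖a_1‖ = 5.3852, so q_1 = (-0.5571, -0.7428, 0.3714, 0.0000).

q_1 = (-0.5571, -0.7428, 0.3714, 0.0000)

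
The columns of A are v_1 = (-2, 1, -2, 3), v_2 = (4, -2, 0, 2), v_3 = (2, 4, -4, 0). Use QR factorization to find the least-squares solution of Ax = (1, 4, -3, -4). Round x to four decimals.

x = (-0.8143, -0.6357, 1.0143)

v_1 = (-2, 1, -2, 3); ‖v_1‖ = 4.2426, so q_1 = (-0.4714, 0.2357, -0.4714, 0.7071).
q_1·v_2 = (-0.4714)·4 + 0.2357·(-2) + (-0.4714)·0 + 0.7071·2 = -0.9428.
u_2 = v_2 + 0.9428·q_1 = (3.5556, -1.7778, -0.4444, 2.6667).
‖u_2‖ = 4.8074, so q_2 = (0.7396, -0.3698, -0.0925, 0.5547).
q_1·v_3 = (-0.4714)·2 + 0.2357·4 + (-0.4714)·(-4) + 0.7071·0 = 1.8856; q_2·v_3 = 0.7396·2 + (-0.3698)·4 + (-0.0925)·(-4) + 0.5547·0 = 0.3698.
u_3 = v_3 − 1.8856·q_1 − 0.3698·q_2 = (2.6154, 3.6923, -3.0769, -1.5385).
‖u_3‖ = 5.6840, so q_3 = (0.4601, 0.6496, -0.5413, -0.2707).
Qᵀb = (-0.9428, -2.6811, 5.7652).
Back-substitute: x_3 = 5.7652/5.6840 = 1.0143.
x_2 = (-2.6811 − 0.3698·1.0143)/4.8074 = -0.6357.
x_1 = (-0.9428 + 0.9428·(-0.6357) − 1.8856·1.0143)/4.2426 = -0.8143.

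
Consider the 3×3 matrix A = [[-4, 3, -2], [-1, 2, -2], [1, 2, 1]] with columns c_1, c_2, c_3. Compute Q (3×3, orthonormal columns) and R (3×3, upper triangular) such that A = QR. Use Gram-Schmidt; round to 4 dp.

Q = [[-0.9428, 0.1111, 0.3143], [-0.2357, 0.4444, -0.8642], [0.2357, 0.8889, 0.3928]], R = [[4.2426, -2.8284, 2.5927], [0.0000, 3.0000, -0.2222], [0.0000, 0.0000, 1.4928]]

e_1 = c_1/‖c_1‖ = (-4, -1, 1)/4.2426 = (-0.9428, -0.2357, 0.2357).
r_{12} = e_1·c_2 = -2.8284.
u_2 = c_2 + 2.8284·e_1 = (0.3333, 1.3333, 2.6667).
‖u_2‖ = 3.0000, so e_2 = (0.1111, 0.4444, 0.8889).
r_{13} = e_1·c_3 = 2.5927; r_{23} = e_2·c_3 = -0.2222.
u_3 = c_3 − 2.5927·e_1 + 0.2222·e_2 = (0.4691, -1.2901, 0.5864).
‖u_3‖ = 1.4928, so e_3 = (0.3143, -0.8642, 0.3928).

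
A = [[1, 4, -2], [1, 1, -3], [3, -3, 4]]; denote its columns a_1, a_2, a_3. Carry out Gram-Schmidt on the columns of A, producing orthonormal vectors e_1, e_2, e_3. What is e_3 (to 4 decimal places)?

e_1 = a_1/‖a_1‖ = (1, 1, 3)/3.3166 = (0.3015, 0.3015, 0.9045).
r_{12} = e_1·a_2 = -1.2060.
u_2 = a_2 + 1.2060·e_1 = (4.3636, 1.3636, -1.9091).
‖u_2‖ = 4.9543, so e_2 = (0.8808, 0.2752, -0.3853).
r_{13} = e_1·a_3 = 2.1106; r_{23} = e_2·a_3 = -4.1286.
u_3 = a_3 − 2.1106·e_1 + 4.1286·e_2 = (1.0000, -2.5000, 0.5000).
‖u_3‖ = 2.7386, so e_3 = (0.3651, -0.9129, 0.1826).

e_3 = (0.3651, -0.9129, 0.1826)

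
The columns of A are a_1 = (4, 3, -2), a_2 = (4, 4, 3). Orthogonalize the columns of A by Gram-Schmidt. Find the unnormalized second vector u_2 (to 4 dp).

a_1 = (4, 3, -2); ‖a_1‖ = 5.3852, so e_1 = (0.7428, 0.5571, -0.3714).
e_1·a_2 = 0.7428·4 + 0.5571·4 + (-0.3714)·3 = 4.0853.
u_2 = a_2 − 4.0853·e_1 = (0.9655, 1.7241, 4.5172).

u_2 = (0.9655, 1.7241, 4.5172)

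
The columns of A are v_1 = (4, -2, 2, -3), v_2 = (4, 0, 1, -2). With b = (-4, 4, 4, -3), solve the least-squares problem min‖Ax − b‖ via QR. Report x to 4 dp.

v_1 = (4, -2, 2, -3); ‖v_1‖ = 5.7446, so e_1 = (0.6963, -0.3482, 0.3482, -0.5222).
e_1·v_2 = 0.6963·4 + (-0.3482)·0 + 0.3482·1 + (-0.5222)·(-2) = 4.1779.
u_2 = v_2 − 4.1779·e_1 = (1.0909, 1.4545, -0.4545, 0.1818).
‖u_2‖ = 1.8829, so e_2 = (0.5794, 0.7725, -0.2414, 0.0966).
Qᵀb = (-1.2185, -0.4828).
Back-substitute: x_2 = -0.4828/1.8829 = -0.2564.
x_1 = (-1.2185 − 4.1779·(-0.2564))/5.7446 = -0.0256.

x = (-0.0256, -0.2564)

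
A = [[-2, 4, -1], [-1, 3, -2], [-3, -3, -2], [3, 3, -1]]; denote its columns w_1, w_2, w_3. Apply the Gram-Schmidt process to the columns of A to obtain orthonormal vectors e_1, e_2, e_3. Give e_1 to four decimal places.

w_1 = (-2, -1, -3, 3); ‖w_1‖ = 4.7958, so e_1 = (-0.4170, -0.2085, -0.6255, 0.6255).

e_1 = (-0.4170, -0.2085, -0.6255, 0.6255)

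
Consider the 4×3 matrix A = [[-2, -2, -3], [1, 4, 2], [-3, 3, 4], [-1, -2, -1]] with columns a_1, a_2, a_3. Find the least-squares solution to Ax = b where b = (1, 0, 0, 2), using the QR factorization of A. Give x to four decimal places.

a_1 = (-2, 1, -3, -1); ‖a_1‖ = 3.8730, so q_1 = (-0.5164, 0.2582, -0.7746, -0.2582).
q_1·a_2 = (-0.5164)·(-2) + 0.2582·4 + (-0.7746)·3 + (-0.2582)·(-2) = 0.2582.
u_2 = a_2 − 0.2582·q_1 = (-1.8667, 3.9333, 3.2000, -1.9333).
‖u_2‖ = 5.7388, so q_2 = (-0.3253, 0.6854, 0.5576, -0.3369).
q_1·a_3 = (-0.5164)·(-3) + 0.2582·2 + (-0.7746)·4 + (-0.2582)·(-1) = -0.7746; q_2·a_3 = (-0.3253)·(-3) + 0.6854·2 + 0.5576·4 + (-0.3369)·(-1) = 4.9140.
u_3 = a_3 + 0.7746·q_1 − 4.9140·q_2 = (-1.8016, -1.1680, 0.6599, 0.4555).
‖u_3‖ = 2.2920, so q_3 = (-0.7861, -0.5096, 0.2879, 0.1987).
Qᵀb = (-1.0328, -0.9991, -0.3886).
Back-substitute: x_3 = -0.3886/2.2920 = -0.1696.
x_2 = (-0.9991 − 4.9140·(-0.1696))/5.7388 = -0.0289.
x_1 = (-1.0328 − 0.2582·(-0.0289) + 0.7746·(-0.1696))/3.8730 = -0.2987.

x = (-0.2987, -0.0289, -0.1696)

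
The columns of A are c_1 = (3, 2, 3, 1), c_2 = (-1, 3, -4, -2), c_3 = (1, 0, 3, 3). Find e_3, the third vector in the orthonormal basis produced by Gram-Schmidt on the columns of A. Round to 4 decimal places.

e_1 = c_1/‖c_1‖ = (3, 2, 3, 1)/4.7958 = (0.6255, 0.4170, 0.6255, 0.2085).
r_{12} = e_1·c_2 = -2.2937.
u_2 = c_2 + 2.2937·e_1 = (0.4348, 3.9565, -2.5652, -1.5217).
‖u_2‖ = 4.9738, so e_2 = (0.0874, 0.7955, -0.5157, -0.3059).
r_{13} = e_1·c_3 = 3.1277; r_{23} = e_2·c_3 = -2.3777.
u_3 = c_3 − 3.1277·e_1 + 2.3777·e_2 = (-0.7487, 0.5870, -0.1828, 1.6204).
‖u_3‖ = 1.8879, so e_3 = (-0.3966, 0.3109, -0.0968, 0.8583).

e_3 = (-0.3966, 0.3109, -0.0968, 0.8583)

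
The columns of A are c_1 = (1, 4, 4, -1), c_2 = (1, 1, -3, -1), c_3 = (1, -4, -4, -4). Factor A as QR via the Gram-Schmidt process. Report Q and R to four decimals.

Q = [[0.1715, 0.3557, 0.1966], [0.6860, 0.5157, -0.4560], [0.6860, -0.6936, 0.1954], [-0.1715, -0.3557, -0.8457]], R = [[5.8310, -1.0290, -4.6305], [0.0000, 3.3077, 2.4897], [0.0000, 0.0000, 4.6217]]

c_1 = (1, 4, 4, -1); ‖c_1‖ = 5.8310, so e_1 = (0.1715, 0.6860, 0.6860, -0.1715).
e_1·c_2 = 0.1715·1 + 0.6860·1 + 0.6860·(-3) + (-0.1715)·(-1) = -1.0290.
u_2 = c_2 + 1.0290·e_1 = (1.1765, 1.7059, -2.2941, -1.1765).
‖u_2‖ = 3.3077, so e_2 = (0.3557, 0.5157, -0.6936, -0.3557).
e_1·c_3 = 0.1715·1 + 0.6860·(-4) + 0.6860·(-4) + (-0.1715)·(-4) = -4.6305; e_2·c_3 = 0.3557·1 + 0.5157·(-4) + (-0.6936)·(-4) + (-0.3557)·(-4) = 2.4897.
u_3 = c_3 + 4.6305·e_1 − 2.4897·e_2 = (0.9086, -2.1075, 0.9032, -3.9086).
‖u_3‖ = 4.6217, so e_3 = (0.1966, -0.4560, 0.1954, -0.8457).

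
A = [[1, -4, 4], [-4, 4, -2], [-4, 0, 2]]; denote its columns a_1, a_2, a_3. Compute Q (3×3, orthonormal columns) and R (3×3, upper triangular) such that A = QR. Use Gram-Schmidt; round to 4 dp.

a_1 = (1, -4, -4); ‖a_1‖ = 5.7446, so e_1 = (0.1741, -0.6963, -0.6963).
e_1·a_2 = 0.1741·(-4) + (-0.6963)·4 + (-0.6963)·0 = -3.4816.
u_2 = a_2 + 3.4816·e_1 = (-3.3939, 1.5758, -2.4242).
‖u_2‖ = 4.4586, so e_2 = (-0.7612, 0.3534, -0.5437).
e_1·a_3 = 0.1741·4 + (-0.6963)·(-2) + (-0.6963)·2 = 0.6963; e_2·a_3 = (-0.7612)·4 + 0.3534·(-2) + (-0.5437)·2 = -4.8392.
u_3 = a_3 − 0.6963·e_1 + 4.8392·e_2 = (0.1951, 0.1951, -0.1463).
‖u_3‖ = 0.3123, so e_3 = (0.6247, 0.6247, -0.4685).

Q = [[0.1741, -0.7612, 0.6247], [-0.6963, 0.3534, 0.6247], [-0.6963, -0.5437, -0.4685]], R = [[5.7446, -3.4816, 0.6963], [0.0000, 4.4586, -4.8392], [0.0000, 0.0000, 0.3123]]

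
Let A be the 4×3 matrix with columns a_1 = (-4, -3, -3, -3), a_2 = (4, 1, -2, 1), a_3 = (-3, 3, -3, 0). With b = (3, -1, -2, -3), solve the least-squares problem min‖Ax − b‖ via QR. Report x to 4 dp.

a_1 = (-4, -3, -3, -3); ‖a_1‖ = 6.5574, so e_1 = (-0.6100, -0.4575, -0.4575, -0.4575).
e_1·a_2 = (-0.6100)·4 + (-0.4575)·1 + (-0.4575)·(-2) + (-0.4575)·1 = -2.4400.
u_2 = a_2 + 2.4400·e_1 = (2.5116, -0.1163, -3.1163, -0.1163).
‖u_2‖ = 4.0058, so e_2 = (0.6270, -0.0290, -0.7779, -0.0290).
e_1·a_3 = (-0.6100)·(-3) + (-0.4575)·3 + (-0.4575)·(-3) + (-0.4575)·0 = 1.8300; e_2·a_3 = 0.6270·(-3) + (-0.0290)·3 + (-0.7779)·(-3) + (-0.0290)·0 = 0.3657.
u_3 = a_3 − 1.8300·e_1 − 0.3657·e_2 = (-2.1130, 3.8478, -1.8783, 0.8478).
‖u_3‖ = 4.8495, so e_3 = (-0.4357, 0.7935, -0.3873, 0.1748).
Qᵀb = (0.9150, 3.5530, -1.8505).
Back-substitute: x_3 = -1.8505/4.8495 = -0.3816.
x_2 = (3.5530 − 0.3657·(-0.3816))/4.0058 = 0.9218.
x_1 = (0.9150 + 2.4400·0.9218 − 1.8300·(-0.3816))/6.5574 = 0.5890.

x = (0.5890, 0.9218, -0.3816)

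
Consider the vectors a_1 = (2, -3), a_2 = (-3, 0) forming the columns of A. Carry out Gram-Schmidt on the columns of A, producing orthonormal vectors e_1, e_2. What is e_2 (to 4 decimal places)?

a_1 = (2, -3); ‖a_1‖ = 3.6056, so e_1 = (0.5547, -0.8321).
e_1·a_2 = 0.5547·(-3) + (-0.8321)·0 = -1.6641.
u_2 = a_2 + 1.6641·e_1 = (-2.0769, -1.3846).
‖u_2‖ = 2.4962, so e_2 = (-0.8321, -0.5547).

e_2 = (-0.8321, -0.5547)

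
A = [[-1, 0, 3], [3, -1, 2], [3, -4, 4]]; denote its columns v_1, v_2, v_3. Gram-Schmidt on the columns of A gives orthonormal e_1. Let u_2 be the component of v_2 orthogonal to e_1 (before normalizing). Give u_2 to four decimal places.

v_1 = (-1, 3, 3); ‖v_1‖ = 4.3589, so e_1 = (-0.2294, 0.6882, 0.6882).
e_1·v_2 = (-0.2294)·0 + 0.6882·(-1) + 0.6882·(-4) = -3.4412.
u_2 = v_2 + 3.4412·e_1 = (-0.7895, 1.3684, -1.6316).

u_2 = (-0.7895, 1.3684, -1.6316)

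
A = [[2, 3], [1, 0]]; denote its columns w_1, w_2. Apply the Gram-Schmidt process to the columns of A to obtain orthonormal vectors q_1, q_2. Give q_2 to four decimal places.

q_1 = w_1/‖w_1‖ = (2, 1)/2.2361 = (0.8944, 0.4472).
r_{12} = q_1·w_2 = 2.6833.
u_2 = w_2 − 2.6833·q_1 = (0.6000, -1.2000).
‖u_2‖ = 1.3416, so q_2 = (0.4472, -0.8944).

q_2 = (0.4472, -0.8944)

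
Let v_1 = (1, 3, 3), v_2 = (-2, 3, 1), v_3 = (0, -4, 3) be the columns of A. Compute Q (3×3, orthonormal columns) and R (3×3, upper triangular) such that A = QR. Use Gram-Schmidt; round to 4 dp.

Q = [[0.2294, -0.8547, -0.4657], [0.6882, 0.4808, -0.5433], [0.6882, -0.1959, 0.6985]], R = [[4.3589, 2.2942, -0.6882], [0.0000, 2.9558, -2.5107], [0.0000, 0.0000, 4.2688]]

v_1 = (1, 3, 3); ‖v_1‖ = 4.3589, so e_1 = (0.2294, 0.6882, 0.6882).
e_1·v_2 = 0.2294·(-2) + 0.6882·3 + 0.6882·1 = 2.2942.
u_2 = v_2 − 2.2942·e_1 = (-2.5263, 1.4211, -0.5789).
‖u_2‖ = 2.9558, so e_2 = (-0.8547, 0.4808, -0.1959).
e_1·v_3 = 0.2294·0 + 0.6882·(-4) + 0.6882·3 = -0.6882; e_2·v_3 = (-0.8547)·0 + 0.4808·(-4) + (-0.1959)·3 = -2.5107.
u_3 = v_3 + 0.6882·e_1 + 2.5107·e_2 = (-1.9880, -2.3193, 2.9819).
‖u_3‖ = 4.2688, so e_3 = (-0.4657, -0.5433, 0.6985).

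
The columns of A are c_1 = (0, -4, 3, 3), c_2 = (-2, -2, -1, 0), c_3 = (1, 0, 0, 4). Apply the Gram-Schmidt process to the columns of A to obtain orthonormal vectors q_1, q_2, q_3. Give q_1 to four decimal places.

q_1 = (0.0000, -0.6860, 0.5145, 0.5145)

c_1 = (0, -4, 3, 3); ‖c_1‖ = 5.8310, so q_1 = (0.0000, -0.6860, 0.5145, 0.5145).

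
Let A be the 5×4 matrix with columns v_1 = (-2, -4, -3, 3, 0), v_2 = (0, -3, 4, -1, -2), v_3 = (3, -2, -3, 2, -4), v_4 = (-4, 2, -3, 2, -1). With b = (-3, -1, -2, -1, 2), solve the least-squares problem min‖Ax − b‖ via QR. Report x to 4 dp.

q_1 = v_1/‖v_1‖ = (-2, -4, -3, 3, 0)/6.1644 = (-0.3244, -0.6489, -0.4867, 0.4867, 0.0000).
r_{12} = q_1·v_2 = -0.4867.
u_2 = v_2 + 0.4867·q_1 = (-0.1579, -3.3158, 3.7632, -0.7632, -2.0000).
‖u_2‖ = 5.4556, so q_2 = (-0.0289, -0.6078, 0.6898, -0.1399, -0.3666).
r_{13} = q_1·v_3 = 2.7578; r_{23} = q_2·v_3 = 0.2460.
u_3 = v_3 − 2.7578·q_1 − 0.2460·q_2 = (3.9019, -0.0610, -1.8276, 0.6923, -3.9098).
‖u_3‖ = 5.8595, so q_3 = (0.6659, -0.0104, -0.3119, 0.1182, -0.6673).
r_{14} = q_1·v_4 = 2.4333; r_{24} = q_2·v_4 = -3.0823; r_{34} = q_3·v_4 = -0.8452.
u_4 = v_4 − 2.4333·q_1 + 3.0823·q_2 + 0.8452·q_3 = (-2.7369, 1.6968, 0.0467, 0.4845, -2.6939).
‖u_4‖ = 4.2266, so q_4 = (-0.6476, 0.4015, 0.0111, 0.1146, -0.6374).
Qᵀb = (2.1089, -1.2783, -2.8161, 0.1297).
Back-substitute: x_4 = 0.1297/4.2266 = 0.0307.
x_3 = (-2.8161 + 0.8452·0.0307)/5.8595 = -0.4762.
x_2 = (-1.2783 − 0.2460·(-0.4762) + 3.0823·0.0307)/5.4556 = -0.1955.
x_1 = (2.1089 + 0.4867·(-0.1955) − 2.7578·(-0.4762) − 2.4333·0.0307)/6.1644 = 0.5276.

x = (0.5276, -0.1955, -0.4762, 0.0307)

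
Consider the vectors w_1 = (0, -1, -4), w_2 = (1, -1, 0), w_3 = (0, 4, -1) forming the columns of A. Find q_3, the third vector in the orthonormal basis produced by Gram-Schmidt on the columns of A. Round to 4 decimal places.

q_3 = (0.6963, 0.6963, -0.1741)

q_1 = w_1/‖w_1‖ = (0, -1, -4)/4.1231 = (0.0000, -0.2425, -0.9701).
r_{12} = q_1·w_2 = 0.2425.
u_2 = w_2 − 0.2425·q_1 = (1.0000, -0.9412, 0.2353).
‖u_2‖ = 1.3933, so q_2 = (0.7177, -0.6755, 0.1689).
r_{13} = q_1·w_3 = 0.0000; r_{23} = q_2·w_3 = -2.8710.
u_3 = w_3 + 0.0000·q_1 + 2.8710·q_2 = (2.0606, 2.0606, -0.5152).
‖u_3‖ = 2.9593, so q_3 = (0.6963, 0.6963, -0.1741).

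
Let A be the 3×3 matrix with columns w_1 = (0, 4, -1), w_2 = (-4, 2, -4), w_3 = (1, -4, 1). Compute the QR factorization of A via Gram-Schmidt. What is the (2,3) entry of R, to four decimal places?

r_{23} = -0.7624

w_1 = (0, 4, -1); ‖w_1‖ = 4.1231, so q_1 = (0.0000, 0.9701, -0.2425).
q_1·w_2 = 0.0000·(-4) + 0.9701·2 + (-0.2425)·(-4) = 2.9104.
u_2 = w_2 − 2.9104·q_1 = (-4.0000, -0.8235, -3.2941).
‖u_2‖ = 5.2468, so q_2 = (-0.7624, -0.1570, -0.6278).
r_{23} = q_2·w_3 = -0.7624.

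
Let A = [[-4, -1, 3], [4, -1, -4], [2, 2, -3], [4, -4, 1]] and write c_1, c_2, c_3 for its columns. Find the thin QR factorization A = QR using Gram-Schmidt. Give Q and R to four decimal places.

q_1 = c_1/‖c_1‖ = (-4, 4, 2, 4)/7.2111 = (-0.5547, 0.5547, 0.2774, 0.5547).
r_{12} = q_1·c_2 = -1.6641.
u_2 = c_2 + 1.6641·q_1 = (-1.9231, -0.0769, 2.4615, -3.0769).
‖u_2‖ = 4.3853, so q_2 = (-0.4385, -0.0175, 0.5613, -0.7016).
r_{13} = q_1·c_3 = -4.1603; r_{23} = q_2·c_3 = -3.6310.
u_3 = c_3 + 4.1603·q_1 + 3.6310·q_2 = (-0.9000, -1.7560, 0.1920, 0.7600).
‖u_3‖ = 2.1232, so q_3 = (-0.4239, -0.8271, 0.0904, 0.3579).

Q = [[-0.5547, -0.4385, -0.4239], [0.5547, -0.0175, -0.8271], [0.2774, 0.5613, 0.0904], [0.5547, -0.7016, 0.3579]], R = [[7.2111, -1.6641, -4.1603], [0.0000, 4.3853, -3.6310], [0.0000, 0.0000, 2.1232]]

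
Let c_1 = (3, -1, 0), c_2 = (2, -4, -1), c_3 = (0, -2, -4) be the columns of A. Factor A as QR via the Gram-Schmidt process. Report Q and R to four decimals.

q_1 = c_1/‖c_1‖ = (3, -1, 0)/3.1623 = (0.9487, -0.3162, 0.0000).
r_{12} = q_1·c_2 = 3.1623.
u_2 = c_2 − 3.1623·q_1 = (-1.0000, -3.0000, -1.0000).
‖u_2‖ = 3.3166, so q_2 = (-0.3015, -0.9045, -0.3015).
r_{13} = q_1·c_3 = 0.6325; r_{23} = q_2·c_3 = 3.0151.
u_3 = c_3 − 0.6325·q_1 − 3.0151·q_2 = (0.3091, 0.9273, -3.0909).
‖u_3‖ = 3.2418, so q_3 = (0.0953, 0.2860, -0.9535).

Q = [[0.9487, -0.3015, 0.0953], [-0.3162, -0.9045, 0.2860], [0.0000, -0.3015, -0.9535]], R = [[3.1623, 3.1623, 0.6325], [0.0000, 3.3166, 3.0151], [0.0000, 0.0000, 3.2418]]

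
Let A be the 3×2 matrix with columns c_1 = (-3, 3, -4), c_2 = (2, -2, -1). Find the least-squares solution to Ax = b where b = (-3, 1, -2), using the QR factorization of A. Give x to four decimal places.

c_1 = (-3, 3, -4); ‖c_1‖ = 5.8310, so e_1 = (-0.5145, 0.5145, -0.6860).
e_1·c_2 = (-0.5145)·2 + 0.5145·(-2) + (-0.6860)·(-1) = -1.3720.
u_2 = c_2 + 1.3720·e_1 = (1.2941, -1.2941, -1.9412).
‖u_2‖ = 2.6679, so e_2 = (0.4851, -0.4851, -0.7276).
Qᵀb = (3.4300, -0.4851).
Back-substitute: x_2 = -0.4851/2.6679 = -0.1818.
x_1 = (3.4300 + 1.3720·(-0.1818))/5.8310 = 0.5455.

x = (0.5455, -0.1818)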